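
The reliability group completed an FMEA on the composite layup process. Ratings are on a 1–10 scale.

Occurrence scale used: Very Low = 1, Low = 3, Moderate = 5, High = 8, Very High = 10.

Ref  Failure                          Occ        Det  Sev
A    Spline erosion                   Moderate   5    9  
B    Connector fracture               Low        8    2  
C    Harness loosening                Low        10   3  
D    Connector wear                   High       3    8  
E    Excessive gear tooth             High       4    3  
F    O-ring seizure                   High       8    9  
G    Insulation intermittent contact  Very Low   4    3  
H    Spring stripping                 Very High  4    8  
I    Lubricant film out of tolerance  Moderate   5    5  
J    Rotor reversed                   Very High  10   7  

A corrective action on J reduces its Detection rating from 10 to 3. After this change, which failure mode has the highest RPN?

F

RPN = Severity × Occurrence × Detection:
  A: 9 × 5 × 5 = 225
  B: 2 × 3 × 8 = 48
  C: 3 × 3 × 10 = 90
  D: 8 × 8 × 3 = 192
  E: 3 × 8 × 4 = 96
  F: 9 × 8 × 8 = 576
  G: 3 × 1 × 4 = 12
  H: 8 × 10 × 4 = 320
  I: 5 × 5 × 5 = 125
  J: 7 × 10 × 10 = 700
After action: J → 7 × 10 × 3 = 210.
Revised RPNs: F=576, H=320, A=225, J=210, D=192, I=125, E=96, C=90, B=48, G=12.
Highest is now F (576).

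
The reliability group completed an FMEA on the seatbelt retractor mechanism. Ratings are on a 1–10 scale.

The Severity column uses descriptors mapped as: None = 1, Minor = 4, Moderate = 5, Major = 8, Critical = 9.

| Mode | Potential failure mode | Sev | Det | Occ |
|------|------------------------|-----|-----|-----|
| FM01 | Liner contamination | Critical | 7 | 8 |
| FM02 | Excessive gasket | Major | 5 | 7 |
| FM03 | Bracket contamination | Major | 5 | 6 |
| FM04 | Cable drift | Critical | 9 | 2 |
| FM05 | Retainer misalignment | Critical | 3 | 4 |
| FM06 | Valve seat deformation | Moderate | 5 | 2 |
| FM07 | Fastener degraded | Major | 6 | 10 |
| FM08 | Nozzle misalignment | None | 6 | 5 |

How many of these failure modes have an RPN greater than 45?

RPN = Severity × Occurrence × Detection:
  FM01: 9 × 8 × 7 = 504
  FM02: 8 × 7 × 5 = 280
  FM03: 8 × 6 × 5 = 240
  FM04: 9 × 2 × 9 = 162
  FM05: 9 × 4 × 3 = 108
  FM06: 5 × 2 × 5 = 50
  FM07: 8 × 10 × 6 = 480
  FM08: 1 × 5 × 6 = 30
Modes with RPN > 45: FM01 (504), FM02 (280), FM03 (240), FM04 (162), FM05 (108), FM06 (50), FM07 (480) → 7.

7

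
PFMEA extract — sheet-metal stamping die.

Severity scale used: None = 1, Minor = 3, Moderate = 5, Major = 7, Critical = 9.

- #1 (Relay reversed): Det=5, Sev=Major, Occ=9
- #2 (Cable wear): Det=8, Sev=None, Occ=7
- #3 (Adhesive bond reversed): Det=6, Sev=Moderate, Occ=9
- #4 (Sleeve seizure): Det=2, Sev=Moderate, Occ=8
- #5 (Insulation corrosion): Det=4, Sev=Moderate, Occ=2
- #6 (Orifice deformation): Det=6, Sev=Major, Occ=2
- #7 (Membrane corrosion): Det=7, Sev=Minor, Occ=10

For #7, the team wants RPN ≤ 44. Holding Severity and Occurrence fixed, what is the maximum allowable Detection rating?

1

#7: S=3, O=10, D=7 → current RPN = 210.
Fixed product = 30. Need 30 × D ≤ 44, so D ≤ 44/30 = 1.47.
Maximum integer Detection rating = 1 (gives RPN 30; D=2 would give 60 > 44).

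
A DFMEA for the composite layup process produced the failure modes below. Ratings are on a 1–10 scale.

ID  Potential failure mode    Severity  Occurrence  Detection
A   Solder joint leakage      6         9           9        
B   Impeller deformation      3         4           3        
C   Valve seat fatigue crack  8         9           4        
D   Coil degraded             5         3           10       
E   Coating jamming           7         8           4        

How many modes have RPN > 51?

4

RPN = Severity × Occurrence × Detection:
  A: 6 × 9 × 9 = 486
  B: 3 × 4 × 3 = 36
  C: 8 × 9 × 4 = 288
  D: 5 × 3 × 10 = 150
  E: 7 × 8 × 4 = 224
Modes with RPN > 51: A (486), C (288), D (150), E (224) → 4.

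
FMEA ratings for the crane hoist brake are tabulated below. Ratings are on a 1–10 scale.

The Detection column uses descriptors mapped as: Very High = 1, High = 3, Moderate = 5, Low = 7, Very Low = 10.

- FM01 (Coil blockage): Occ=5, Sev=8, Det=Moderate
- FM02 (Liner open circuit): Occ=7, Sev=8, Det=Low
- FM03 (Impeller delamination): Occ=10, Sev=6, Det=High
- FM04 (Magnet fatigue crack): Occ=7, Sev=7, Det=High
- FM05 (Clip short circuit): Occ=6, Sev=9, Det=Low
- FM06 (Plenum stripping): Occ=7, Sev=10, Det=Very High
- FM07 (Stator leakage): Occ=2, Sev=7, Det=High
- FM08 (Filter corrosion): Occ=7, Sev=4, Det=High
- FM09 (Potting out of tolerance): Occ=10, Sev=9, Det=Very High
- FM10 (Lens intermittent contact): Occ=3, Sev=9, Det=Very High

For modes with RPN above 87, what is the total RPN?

1387

RPN = Severity × Occurrence × Detection:
  FM01: 8 × 5 × 5 = 200
  FM02: 8 × 7 × 7 = 392
  FM03: 6 × 10 × 3 = 180
  FM04: 7 × 7 × 3 = 147
  FM05: 9 × 6 × 7 = 378
  FM06: 10 × 7 × 1 = 70
  FM07: 7 × 2 × 3 = 42
  FM08: 4 × 7 × 3 = 84
  FM09: 9 × 10 × 1 = 90
  FM10: 9 × 3 × 1 = 27
RPN > 87: FM01 (200), FM02 (392), FM03 (180), FM04 (147), FM05 (378), FM09 (90).
Sum: 200 + 392 + 180 + 147 + 378 + 90 = 1387.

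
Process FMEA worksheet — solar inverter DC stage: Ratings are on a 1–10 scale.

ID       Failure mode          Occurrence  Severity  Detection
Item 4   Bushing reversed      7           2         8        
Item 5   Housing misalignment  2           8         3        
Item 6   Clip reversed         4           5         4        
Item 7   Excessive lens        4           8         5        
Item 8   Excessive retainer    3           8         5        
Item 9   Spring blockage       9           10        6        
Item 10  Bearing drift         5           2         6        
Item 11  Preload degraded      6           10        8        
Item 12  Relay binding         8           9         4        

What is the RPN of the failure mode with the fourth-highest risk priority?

RPN = Severity × Occurrence × Detection:
  Item 4: 2 × 7 × 8 = 112
  Item 5: 8 × 2 × 3 = 48
  Item 6: 5 × 4 × 4 = 80
  Item 7: 8 × 4 × 5 = 160
  Item 8: 8 × 3 × 5 = 120
  Item 9: 10 × 9 × 6 = 540
  Item 10: 2 × 5 × 6 = 60
  Item 11: 10 × 6 × 8 = 480
  Item 12: 9 × 8 × 4 = 288
Sorted descending: 540, 480, 288, 160, 120, 112, 80, 60, 48.
The fourth-highest RPN is 160 (Item 7).

160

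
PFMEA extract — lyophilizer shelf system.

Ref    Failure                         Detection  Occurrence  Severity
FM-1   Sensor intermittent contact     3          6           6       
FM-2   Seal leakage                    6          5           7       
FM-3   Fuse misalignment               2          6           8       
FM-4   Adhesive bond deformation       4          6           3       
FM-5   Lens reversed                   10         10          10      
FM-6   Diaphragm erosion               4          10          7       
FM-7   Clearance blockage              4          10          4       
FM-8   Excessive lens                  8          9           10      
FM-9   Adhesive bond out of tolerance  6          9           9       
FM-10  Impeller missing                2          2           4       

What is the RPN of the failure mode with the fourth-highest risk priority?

280

RPN = Severity × Occurrence × Detection:
  FM-1: 6 × 6 × 3 = 108
  FM-2: 7 × 5 × 6 = 210
  FM-3: 8 × 6 × 2 = 96
  FM-4: 3 × 6 × 4 = 72
  FM-5: 10 × 10 × 10 = 1000
  FM-6: 7 × 10 × 4 = 280
  FM-7: 4 × 10 × 4 = 160
  FM-8: 10 × 9 × 8 = 720
  FM-9: 9 × 9 × 6 = 486
  FM-10: 4 × 2 × 2 = 16
Sorted descending: 1000, 720, 486, 280, 210, 160, 108, 96, 72, 16.
The fourth-highest RPN is 280 (FM-6).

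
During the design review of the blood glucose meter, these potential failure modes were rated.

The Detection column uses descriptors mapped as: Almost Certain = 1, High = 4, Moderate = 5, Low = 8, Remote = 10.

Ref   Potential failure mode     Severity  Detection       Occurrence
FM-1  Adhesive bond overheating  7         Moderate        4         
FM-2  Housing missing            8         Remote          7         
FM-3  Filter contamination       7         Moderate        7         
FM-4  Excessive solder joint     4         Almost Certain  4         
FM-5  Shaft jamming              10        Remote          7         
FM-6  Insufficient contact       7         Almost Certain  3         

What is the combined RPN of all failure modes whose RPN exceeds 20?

1666

RPN = Severity × Occurrence × Detection:
  FM-1: 7 × 4 × 5 = 140
  FM-2: 8 × 7 × 10 = 560
  FM-3: 7 × 7 × 5 = 245
  FM-4: 4 × 4 × 1 = 16
  FM-5: 10 × 7 × 10 = 700
  FM-6: 7 × 3 × 1 = 21
RPN > 20: FM-1 (140), FM-2 (560), FM-3 (245), FM-5 (700), FM-6 (21).
Sum: 140 + 560 + 245 + 700 + 21 = 1666.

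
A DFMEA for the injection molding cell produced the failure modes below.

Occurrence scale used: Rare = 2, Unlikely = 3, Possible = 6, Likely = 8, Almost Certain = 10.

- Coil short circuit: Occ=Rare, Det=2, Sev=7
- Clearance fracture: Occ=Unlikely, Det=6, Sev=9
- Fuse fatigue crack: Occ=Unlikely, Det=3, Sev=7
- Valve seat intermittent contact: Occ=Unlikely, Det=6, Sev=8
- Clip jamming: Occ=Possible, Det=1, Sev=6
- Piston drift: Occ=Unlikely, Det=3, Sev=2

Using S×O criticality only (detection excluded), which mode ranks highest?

Clip jamming

Criticality = Severity × Occurrence:
  Coil short circuit: 7 × 2 = 14
  Clearance fracture: 9 × 3 = 27
  Fuse fatigue crack: 7 × 3 = 21
  Valve seat intermittent contact: 8 × 3 = 24
  Clip jamming: 6 × 6 = 36
  Piston drift: 2 × 3 = 6
Highest criticality is 36 → Clip jamming.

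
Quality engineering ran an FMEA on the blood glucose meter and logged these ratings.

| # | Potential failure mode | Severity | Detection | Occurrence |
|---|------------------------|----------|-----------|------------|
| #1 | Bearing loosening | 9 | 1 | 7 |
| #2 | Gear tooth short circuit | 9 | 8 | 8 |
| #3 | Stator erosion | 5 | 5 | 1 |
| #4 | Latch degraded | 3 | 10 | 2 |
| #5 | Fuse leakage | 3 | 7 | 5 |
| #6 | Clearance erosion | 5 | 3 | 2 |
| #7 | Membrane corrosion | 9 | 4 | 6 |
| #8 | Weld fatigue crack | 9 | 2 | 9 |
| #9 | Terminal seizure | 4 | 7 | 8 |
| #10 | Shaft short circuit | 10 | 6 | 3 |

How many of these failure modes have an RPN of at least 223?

2

RPN = Severity × Occurrence × Detection:
  #1: 9 × 7 × 1 = 63
  #2: 9 × 8 × 8 = 576
  #3: 5 × 1 × 5 = 25
  #4: 3 × 2 × 10 = 60
  #5: 3 × 5 × 7 = 105
  #6: 5 × 2 × 3 = 30
  #7: 9 × 6 × 4 = 216
  #8: 9 × 9 × 2 = 162
  #9: 4 × 8 × 7 = 224
  #10: 10 × 3 × 6 = 180
Modes with RPN ≥ 223: #2 (576), #9 (224) → 2.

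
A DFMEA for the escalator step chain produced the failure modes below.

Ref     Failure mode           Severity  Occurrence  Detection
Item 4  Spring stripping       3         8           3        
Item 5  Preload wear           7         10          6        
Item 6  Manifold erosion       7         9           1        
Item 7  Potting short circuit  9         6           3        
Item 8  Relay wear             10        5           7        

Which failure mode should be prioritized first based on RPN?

RPN = Severity × Occurrence × Detection:
  Item 4: 3 × 8 × 3 = 72
  Item 5: 7 × 10 × 6 = 420
  Item 6: 7 × 9 × 1 = 63
  Item 7: 9 × 6 × 3 = 162
  Item 8: 10 × 5 × 7 = 350
Highest RPN is 420 → Item 5.

Item 5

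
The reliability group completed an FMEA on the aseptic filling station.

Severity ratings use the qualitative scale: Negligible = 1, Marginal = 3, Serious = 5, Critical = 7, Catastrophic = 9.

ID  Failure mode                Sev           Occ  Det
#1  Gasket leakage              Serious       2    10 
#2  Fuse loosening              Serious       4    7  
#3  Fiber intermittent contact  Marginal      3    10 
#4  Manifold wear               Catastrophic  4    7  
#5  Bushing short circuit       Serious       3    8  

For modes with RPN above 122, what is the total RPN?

392

RPN = Severity × Occurrence × Detection:
  #1: 5 × 2 × 10 = 100
  #2: 5 × 4 × 7 = 140
  #3: 3 × 3 × 10 = 90
  #4: 9 × 4 × 7 = 252
  #5: 5 × 3 × 8 = 120
RPN > 122: #2 (140), #4 (252).
Sum: 140 + 252 = 392.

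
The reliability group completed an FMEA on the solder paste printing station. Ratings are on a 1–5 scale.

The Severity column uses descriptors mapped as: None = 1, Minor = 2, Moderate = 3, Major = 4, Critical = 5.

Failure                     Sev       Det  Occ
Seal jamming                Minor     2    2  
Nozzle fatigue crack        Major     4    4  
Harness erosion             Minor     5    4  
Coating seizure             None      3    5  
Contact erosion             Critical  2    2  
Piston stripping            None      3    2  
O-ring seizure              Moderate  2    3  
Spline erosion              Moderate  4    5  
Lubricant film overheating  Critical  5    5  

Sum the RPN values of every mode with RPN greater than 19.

RPN = Severity × Occurrence × Detection:
  Seal jamming: 2 × 2 × 2 = 8
  Nozzle fatigue crack: 4 × 4 × 4 = 64
  Harness erosion: 2 × 4 × 5 = 40
  Coating seizure: 1 × 5 × 3 = 15
  Contact erosion: 5 × 2 × 2 = 20
  Piston stripping: 1 × 2 × 3 = 6
  O-ring seizure: 3 × 3 × 2 = 18
  Spline erosion: 3 × 5 × 4 = 60
  Lubricant film overheating: 5 × 5 × 5 = 125
RPN > 19: Nozzle fatigue crack (64), Harness erosion (40), Contact erosion (20), Spline erosion (60), Lubricant film overheating (125).
Sum: 64 + 40 + 20 + 60 + 125 = 309.

309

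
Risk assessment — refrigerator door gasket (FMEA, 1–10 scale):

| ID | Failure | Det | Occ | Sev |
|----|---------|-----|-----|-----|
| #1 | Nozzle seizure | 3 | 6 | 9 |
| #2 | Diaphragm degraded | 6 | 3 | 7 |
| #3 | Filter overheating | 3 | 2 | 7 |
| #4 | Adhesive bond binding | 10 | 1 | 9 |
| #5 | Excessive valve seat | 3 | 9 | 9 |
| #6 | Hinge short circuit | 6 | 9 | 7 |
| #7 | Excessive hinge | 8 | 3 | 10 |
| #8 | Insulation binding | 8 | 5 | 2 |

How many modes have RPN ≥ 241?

RPN = Severity × Occurrence × Detection:
  #1: 9 × 6 × 3 = 162
  #2: 7 × 3 × 6 = 126
  #3: 7 × 2 × 3 = 42
  #4: 9 × 1 × 10 = 90
  #5: 9 × 9 × 3 = 243
  #6: 7 × 9 × 6 = 378
  #7: 10 × 3 × 8 = 240
  #8: 2 × 5 × 8 = 80
Modes with RPN ≥ 241: #5 (243), #6 (378) → 2.

2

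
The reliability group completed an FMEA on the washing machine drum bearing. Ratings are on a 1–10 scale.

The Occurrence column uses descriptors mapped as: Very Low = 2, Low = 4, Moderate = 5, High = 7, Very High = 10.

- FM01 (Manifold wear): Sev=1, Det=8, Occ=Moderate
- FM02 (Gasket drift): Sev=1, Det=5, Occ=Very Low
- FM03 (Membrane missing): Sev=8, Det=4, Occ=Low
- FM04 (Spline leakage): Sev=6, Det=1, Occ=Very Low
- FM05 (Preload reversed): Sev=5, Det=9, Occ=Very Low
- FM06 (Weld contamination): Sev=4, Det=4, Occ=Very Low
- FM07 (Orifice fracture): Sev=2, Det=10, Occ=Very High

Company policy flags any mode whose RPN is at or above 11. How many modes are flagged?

RPN = Severity × Occurrence × Detection:
  FM01: 1 × 5 × 8 = 40
  FM02: 1 × 2 × 5 = 10
  FM03: 8 × 4 × 4 = 128
  FM04: 6 × 2 × 1 = 12
  FM05: 5 × 2 × 9 = 90
  FM06: 4 × 2 × 4 = 32
  FM07: 2 × 10 × 10 = 200
Modes with RPN ≥ 11: FM01 (40), FM03 (128), FM04 (12), FM05 (90), FM06 (32), FM07 (200) → 6.

6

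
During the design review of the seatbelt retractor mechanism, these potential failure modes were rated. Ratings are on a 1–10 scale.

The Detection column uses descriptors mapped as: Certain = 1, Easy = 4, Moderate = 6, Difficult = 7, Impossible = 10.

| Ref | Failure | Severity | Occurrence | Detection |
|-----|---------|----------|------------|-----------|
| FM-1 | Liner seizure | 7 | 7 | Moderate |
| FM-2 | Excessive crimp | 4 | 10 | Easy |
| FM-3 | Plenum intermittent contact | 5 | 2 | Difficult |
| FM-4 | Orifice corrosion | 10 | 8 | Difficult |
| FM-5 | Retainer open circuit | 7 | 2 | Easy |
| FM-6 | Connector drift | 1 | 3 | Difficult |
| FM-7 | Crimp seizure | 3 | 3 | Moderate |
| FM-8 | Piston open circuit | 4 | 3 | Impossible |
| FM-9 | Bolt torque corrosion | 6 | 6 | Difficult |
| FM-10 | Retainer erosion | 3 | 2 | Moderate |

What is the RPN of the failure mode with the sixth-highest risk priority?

70

RPN = Severity × Occurrence × Detection:
  FM-1: 7 × 7 × 6 = 294
  FM-2: 4 × 10 × 4 = 160
  FM-3: 5 × 2 × 7 = 70
  FM-4: 10 × 8 × 7 = 560
  FM-5: 7 × 2 × 4 = 56
  FM-6: 1 × 3 × 7 = 21
  FM-7: 3 × 3 × 6 = 54
  FM-8: 4 × 3 × 10 = 120
  FM-9: 6 × 6 × 7 = 252
  FM-10: 3 × 2 × 6 = 36
Sorted descending: 560, 294, 252, 160, 120, 70, 56, 54, 36, 21.
The sixth-highest RPN is 70 (FM-3).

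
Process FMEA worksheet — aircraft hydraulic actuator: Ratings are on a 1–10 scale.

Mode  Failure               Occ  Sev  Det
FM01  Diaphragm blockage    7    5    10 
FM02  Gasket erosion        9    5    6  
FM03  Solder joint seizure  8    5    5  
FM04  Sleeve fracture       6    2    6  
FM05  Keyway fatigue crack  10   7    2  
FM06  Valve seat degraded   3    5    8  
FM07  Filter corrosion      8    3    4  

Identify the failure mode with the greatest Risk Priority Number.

RPN = Severity × Occurrence × Detection:
  FM01: 5 × 7 × 10 = 350
  FM02: 5 × 9 × 6 = 270
  FM03: 5 × 8 × 5 = 200
  FM04: 2 × 6 × 6 = 72
  FM05: 7 × 10 × 2 = 140
  FM06: 5 × 3 × 8 = 120
  FM07: 3 × 8 × 4 = 96
Highest RPN is 350 → FM01.

FM01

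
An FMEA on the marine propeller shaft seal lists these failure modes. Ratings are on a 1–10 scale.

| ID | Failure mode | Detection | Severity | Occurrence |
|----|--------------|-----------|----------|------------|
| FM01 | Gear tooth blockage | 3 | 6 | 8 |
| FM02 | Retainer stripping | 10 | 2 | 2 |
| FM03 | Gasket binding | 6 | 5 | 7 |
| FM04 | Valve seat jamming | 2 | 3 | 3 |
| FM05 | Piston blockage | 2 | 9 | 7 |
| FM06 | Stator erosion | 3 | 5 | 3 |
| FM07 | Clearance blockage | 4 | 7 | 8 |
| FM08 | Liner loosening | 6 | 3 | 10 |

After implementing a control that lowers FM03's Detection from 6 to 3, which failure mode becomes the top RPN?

FM07

RPN = Severity × Occurrence × Detection:
  FM01: 6 × 8 × 3 = 144
  FM02: 2 × 2 × 10 = 40
  FM03: 5 × 7 × 6 = 210
  FM04: 3 × 3 × 2 = 18
  FM05: 9 × 7 × 2 = 126
  FM06: 5 × 3 × 3 = 45
  FM07: 7 × 8 × 4 = 224
  FM08: 3 × 10 × 6 = 180
After action: FM03 → 5 × 7 × 3 = 105.
Revised RPNs: FM07=224, FM08=180, FM01=144, FM05=126, FM03=105, FM06=45, FM02=40, FM04=18.
Highest is now FM07 (224).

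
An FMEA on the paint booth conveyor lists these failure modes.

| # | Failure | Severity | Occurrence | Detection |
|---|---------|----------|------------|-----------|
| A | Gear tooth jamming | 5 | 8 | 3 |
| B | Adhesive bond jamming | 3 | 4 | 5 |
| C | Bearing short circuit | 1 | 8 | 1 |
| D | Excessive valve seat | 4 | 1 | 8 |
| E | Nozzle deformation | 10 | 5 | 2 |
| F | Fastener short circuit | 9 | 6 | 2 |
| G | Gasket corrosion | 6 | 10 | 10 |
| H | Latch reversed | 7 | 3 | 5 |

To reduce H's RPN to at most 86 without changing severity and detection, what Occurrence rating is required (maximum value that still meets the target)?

H: S=7, O=3, D=5 → current RPN = 105.
Fixed product = 35. Need 35 × O ≤ 86, so O ≤ 86/35 = 2.46.
Maximum integer Occurrence rating = 2 (gives RPN 70; O=3 would give 105 > 86).

2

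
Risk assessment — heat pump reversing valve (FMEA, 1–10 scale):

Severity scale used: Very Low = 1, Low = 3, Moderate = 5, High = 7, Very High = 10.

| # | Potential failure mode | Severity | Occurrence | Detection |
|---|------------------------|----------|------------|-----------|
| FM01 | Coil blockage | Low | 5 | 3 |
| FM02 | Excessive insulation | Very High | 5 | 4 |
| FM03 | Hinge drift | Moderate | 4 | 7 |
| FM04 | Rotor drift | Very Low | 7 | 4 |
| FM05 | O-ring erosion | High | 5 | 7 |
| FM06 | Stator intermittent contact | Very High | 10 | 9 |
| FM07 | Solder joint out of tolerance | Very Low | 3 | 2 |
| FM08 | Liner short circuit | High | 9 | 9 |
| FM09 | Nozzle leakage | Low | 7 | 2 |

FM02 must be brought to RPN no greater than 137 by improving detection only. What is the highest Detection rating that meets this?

2

FM02: S=10, O=5, D=4 → current RPN = 200.
Fixed product = 50. Need 50 × D ≤ 137, so D ≤ 137/50 = 2.74.
Maximum integer Detection rating = 2 (gives RPN 100; D=3 would give 150 > 137).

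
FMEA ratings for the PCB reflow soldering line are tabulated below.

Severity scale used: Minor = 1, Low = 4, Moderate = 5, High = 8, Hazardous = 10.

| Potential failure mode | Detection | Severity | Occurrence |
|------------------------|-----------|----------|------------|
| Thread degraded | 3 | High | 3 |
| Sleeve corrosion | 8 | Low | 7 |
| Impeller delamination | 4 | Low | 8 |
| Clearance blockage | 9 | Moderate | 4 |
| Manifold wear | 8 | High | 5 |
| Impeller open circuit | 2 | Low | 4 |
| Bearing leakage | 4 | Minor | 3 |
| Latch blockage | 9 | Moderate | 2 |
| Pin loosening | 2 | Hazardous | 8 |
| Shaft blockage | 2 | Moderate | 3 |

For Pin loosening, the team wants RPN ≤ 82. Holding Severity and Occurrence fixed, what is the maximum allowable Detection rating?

Pin loosening: S=10, O=8, D=2 → current RPN = 160.
Fixed product = 80. Need 80 × D ≤ 82, so D ≤ 82/80 = 1.02.
Maximum integer Detection rating = 1 (gives RPN 80; D=2 would give 160 > 82).

1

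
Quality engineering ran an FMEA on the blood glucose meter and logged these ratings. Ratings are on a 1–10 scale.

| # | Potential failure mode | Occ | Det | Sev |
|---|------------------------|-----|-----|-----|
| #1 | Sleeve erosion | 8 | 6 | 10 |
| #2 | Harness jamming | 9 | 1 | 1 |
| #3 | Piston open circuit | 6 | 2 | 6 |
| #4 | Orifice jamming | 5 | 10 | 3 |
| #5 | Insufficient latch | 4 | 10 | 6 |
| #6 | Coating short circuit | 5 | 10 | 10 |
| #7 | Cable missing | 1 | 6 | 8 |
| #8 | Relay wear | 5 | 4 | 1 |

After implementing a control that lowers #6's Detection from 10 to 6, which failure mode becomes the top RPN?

#1

RPN = Severity × Occurrence × Detection:
  #1: 10 × 8 × 6 = 480
  #2: 1 × 9 × 1 = 9
  #3: 6 × 6 × 2 = 72
  #4: 3 × 5 × 10 = 150
  #5: 6 × 4 × 10 = 240
  #6: 10 × 5 × 10 = 500
  #7: 8 × 1 × 6 = 48
  #8: 1 × 5 × 4 = 20
After action: #6 → 10 × 5 × 6 = 300.
Revised RPNs: #1=480, #6=300, #5=240, #4=150, #3=72, #7=48, #8=20, #2=9.
Highest is now #1 (480).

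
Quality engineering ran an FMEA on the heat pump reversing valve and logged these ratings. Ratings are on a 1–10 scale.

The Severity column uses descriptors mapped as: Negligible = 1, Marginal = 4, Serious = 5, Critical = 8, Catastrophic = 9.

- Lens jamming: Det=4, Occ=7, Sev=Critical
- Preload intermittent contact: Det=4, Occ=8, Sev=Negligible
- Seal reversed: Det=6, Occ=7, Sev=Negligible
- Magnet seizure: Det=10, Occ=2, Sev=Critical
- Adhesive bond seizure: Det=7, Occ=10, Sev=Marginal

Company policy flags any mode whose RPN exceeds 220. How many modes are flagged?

RPN = Severity × Occurrence × Detection:
  Lens jamming: 8 × 7 × 4 = 224
  Preload intermittent contact: 1 × 8 × 4 = 32
  Seal reversed: 1 × 7 × 6 = 42
  Magnet seizure: 8 × 2 × 10 = 160
  Adhesive bond seizure: 4 × 10 × 7 = 280
Modes with RPN > 220: Lens jamming (224), Adhesive bond seizure (280) → 2.

2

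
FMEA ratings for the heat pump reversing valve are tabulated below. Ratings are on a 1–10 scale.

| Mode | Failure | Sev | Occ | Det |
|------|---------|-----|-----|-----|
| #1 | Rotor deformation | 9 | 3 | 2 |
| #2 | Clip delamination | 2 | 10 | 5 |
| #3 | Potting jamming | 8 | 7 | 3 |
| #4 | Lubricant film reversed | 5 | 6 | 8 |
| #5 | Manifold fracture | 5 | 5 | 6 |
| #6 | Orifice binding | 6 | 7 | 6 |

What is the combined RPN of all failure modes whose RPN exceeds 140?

810

RPN = Severity × Occurrence × Detection:
  #1: 9 × 3 × 2 = 54
  #2: 2 × 10 × 5 = 100
  #3: 8 × 7 × 3 = 168
  #4: 5 × 6 × 8 = 240
  #5: 5 × 5 × 6 = 150
  #6: 6 × 7 × 6 = 252
RPN > 140: #3 (168), #4 (240), #5 (150), #6 (252).
Sum: 168 + 240 + 150 + 252 = 810.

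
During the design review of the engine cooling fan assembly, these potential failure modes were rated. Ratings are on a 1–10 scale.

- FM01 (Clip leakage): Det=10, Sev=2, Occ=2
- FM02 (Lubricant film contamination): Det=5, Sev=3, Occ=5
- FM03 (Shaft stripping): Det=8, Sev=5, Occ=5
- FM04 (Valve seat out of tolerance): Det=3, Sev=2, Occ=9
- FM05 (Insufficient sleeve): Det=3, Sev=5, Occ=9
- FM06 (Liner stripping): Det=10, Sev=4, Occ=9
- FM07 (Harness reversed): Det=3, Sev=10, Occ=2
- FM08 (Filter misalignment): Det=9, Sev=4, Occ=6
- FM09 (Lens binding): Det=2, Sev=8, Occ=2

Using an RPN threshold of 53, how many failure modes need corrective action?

RPN = Severity × Occurrence × Detection:
  FM01: 2 × 2 × 10 = 40
  FM02: 3 × 5 × 5 = 75
  FM03: 5 × 5 × 8 = 200
  FM04: 2 × 9 × 3 = 54
  FM05: 5 × 9 × 3 = 135
  FM06: 4 × 9 × 10 = 360
  FM07: 10 × 2 × 3 = 60
  FM08: 4 × 6 × 9 = 216
  FM09: 8 × 2 × 2 = 32
Modes with RPN ≥ 53: FM02 (75), FM03 (200), FM04 (54), FM05 (135), FM06 (360), FM07 (60), FM08 (216) → 7.

7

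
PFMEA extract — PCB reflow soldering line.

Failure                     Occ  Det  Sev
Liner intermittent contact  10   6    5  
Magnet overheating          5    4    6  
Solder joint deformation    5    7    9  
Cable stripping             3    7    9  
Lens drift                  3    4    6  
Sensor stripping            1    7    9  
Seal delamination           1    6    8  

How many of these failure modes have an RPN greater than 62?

6

RPN = Severity × Occurrence × Detection:
  Liner intermittent contact: 5 × 10 × 6 = 300
  Magnet overheating: 6 × 5 × 4 = 120
  Solder joint deformation: 9 × 5 × 7 = 315
  Cable stripping: 9 × 3 × 7 = 189
  Lens drift: 6 × 3 × 4 = 72
  Sensor stripping: 9 × 1 × 7 = 63
  Seal delamination: 8 × 1 × 6 = 48
Modes with RPN > 62: Liner intermittent contact (300), Magnet overheating (120), Solder joint deformation (315), Cable stripping (189), Lens drift (72), Sensor stripping (63) → 6.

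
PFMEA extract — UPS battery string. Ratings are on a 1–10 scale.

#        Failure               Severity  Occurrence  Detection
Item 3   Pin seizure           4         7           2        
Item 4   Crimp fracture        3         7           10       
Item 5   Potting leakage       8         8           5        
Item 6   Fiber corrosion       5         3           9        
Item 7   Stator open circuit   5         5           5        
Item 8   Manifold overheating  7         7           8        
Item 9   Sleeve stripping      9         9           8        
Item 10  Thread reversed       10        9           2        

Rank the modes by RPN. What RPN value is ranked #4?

RPN = Severity × Occurrence × Detection:
  Item 3: 4 × 7 × 2 = 56
  Item 4: 3 × 7 × 10 = 210
  Item 5: 8 × 8 × 5 = 320
  Item 6: 5 × 3 × 9 = 135
  Item 7: 5 × 5 × 5 = 125
  Item 8: 7 × 7 × 8 = 392
  Item 9: 9 × 9 × 8 = 648
  Item 10: 10 × 9 × 2 = 180
Sorted descending: 648, 392, 320, 210, 180, 135, 125, 56.
The fourth-highest RPN is 210 (Item 4).

210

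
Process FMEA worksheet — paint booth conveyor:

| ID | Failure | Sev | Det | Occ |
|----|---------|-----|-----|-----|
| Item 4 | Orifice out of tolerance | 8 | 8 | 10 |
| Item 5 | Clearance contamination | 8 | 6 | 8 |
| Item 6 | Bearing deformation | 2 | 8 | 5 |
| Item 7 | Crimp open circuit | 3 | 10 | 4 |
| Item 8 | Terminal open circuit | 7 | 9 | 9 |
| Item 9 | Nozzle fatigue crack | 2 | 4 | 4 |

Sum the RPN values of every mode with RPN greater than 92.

RPN = Severity × Occurrence × Detection:
  Item 4: 8 × 10 × 8 = 640
  Item 5: 8 × 8 × 6 = 384
  Item 6: 2 × 5 × 8 = 80
  Item 7: 3 × 4 × 10 = 120
  Item 8: 7 × 9 × 9 = 567
  Item 9: 2 × 4 × 4 = 32
RPN > 92: Item 4 (640), Item 5 (384), Item 7 (120), Item 8 (567).
Sum: 640 + 384 + 120 + 567 = 1711.

1711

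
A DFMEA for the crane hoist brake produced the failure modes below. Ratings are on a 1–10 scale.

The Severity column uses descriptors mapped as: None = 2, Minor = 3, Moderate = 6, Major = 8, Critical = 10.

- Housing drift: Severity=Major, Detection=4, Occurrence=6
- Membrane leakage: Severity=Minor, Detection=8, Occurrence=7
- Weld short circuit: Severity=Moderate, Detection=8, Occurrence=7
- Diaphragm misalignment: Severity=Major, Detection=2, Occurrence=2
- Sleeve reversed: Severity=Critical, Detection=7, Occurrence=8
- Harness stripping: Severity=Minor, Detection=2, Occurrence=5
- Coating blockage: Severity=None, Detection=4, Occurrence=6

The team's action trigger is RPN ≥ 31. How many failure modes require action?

RPN = Severity × Occurrence × Detection:
  Housing drift: 8 × 6 × 4 = 192
  Membrane leakage: 3 × 7 × 8 = 168
  Weld short circuit: 6 × 7 × 8 = 336
  Diaphragm misalignment: 8 × 2 × 2 = 32
  Sleeve reversed: 10 × 8 × 7 = 560
  Harness stripping: 3 × 5 × 2 = 30
  Coating blockage: 2 × 6 × 4 = 48
Modes with RPN ≥ 31: Housing drift (192), Membrane leakage (168), Weld short circuit (336), Diaphragm misalignment (32), Sleeve reversed (560), Coating blockage (48) → 6.

6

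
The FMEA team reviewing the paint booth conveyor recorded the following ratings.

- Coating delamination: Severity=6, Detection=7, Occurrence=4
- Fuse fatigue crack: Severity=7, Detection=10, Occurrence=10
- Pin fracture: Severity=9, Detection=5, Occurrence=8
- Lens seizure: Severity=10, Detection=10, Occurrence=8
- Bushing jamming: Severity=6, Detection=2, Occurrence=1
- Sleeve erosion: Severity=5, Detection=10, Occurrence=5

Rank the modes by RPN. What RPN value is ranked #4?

250

RPN = Severity × Occurrence × Detection:
  Coating delamination: 6 × 4 × 7 = 168
  Fuse fatigue crack: 7 × 10 × 10 = 700
  Pin fracture: 9 × 8 × 5 = 360
  Lens seizure: 10 × 8 × 10 = 800
  Bushing jamming: 6 × 1 × 2 = 12
  Sleeve erosion: 5 × 5 × 10 = 250
Sorted descending: 800, 700, 360, 250, 168, 12.
The fourth-highest RPN is 250 (Sleeve erosion).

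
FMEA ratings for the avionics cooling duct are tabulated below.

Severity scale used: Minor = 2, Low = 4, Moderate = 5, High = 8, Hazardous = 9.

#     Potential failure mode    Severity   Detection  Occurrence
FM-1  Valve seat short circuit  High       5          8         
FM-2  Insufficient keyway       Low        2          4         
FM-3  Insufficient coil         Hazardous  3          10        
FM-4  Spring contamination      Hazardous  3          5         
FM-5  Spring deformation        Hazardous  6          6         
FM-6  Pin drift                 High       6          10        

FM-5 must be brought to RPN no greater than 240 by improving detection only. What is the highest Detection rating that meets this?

FM-5: S=9, O=6, D=6 → current RPN = 324.
Fixed product = 54. Need 54 × D ≤ 240, so D ≤ 240/54 = 4.44.
Maximum integer Detection rating = 4 (gives RPN 216; D=5 would give 270 > 240).

4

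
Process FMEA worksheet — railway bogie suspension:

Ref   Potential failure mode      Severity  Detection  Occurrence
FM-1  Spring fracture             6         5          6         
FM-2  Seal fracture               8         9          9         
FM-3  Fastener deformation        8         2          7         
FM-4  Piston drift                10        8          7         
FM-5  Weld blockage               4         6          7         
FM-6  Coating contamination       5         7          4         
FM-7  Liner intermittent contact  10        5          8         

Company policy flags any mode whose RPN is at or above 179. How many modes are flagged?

RPN = Severity × Occurrence × Detection:
  FM-1: 6 × 6 × 5 = 180
  FM-2: 8 × 9 × 9 = 648
  FM-3: 8 × 7 × 2 = 112
  FM-4: 10 × 7 × 8 = 560
  FM-5: 4 × 7 × 6 = 168
  FM-6: 5 × 4 × 7 = 140
  FM-7: 10 × 8 × 5 = 400
Modes with RPN ≥ 179: FM-1 (180), FM-2 (648), FM-4 (560), FM-7 (400) → 4.

4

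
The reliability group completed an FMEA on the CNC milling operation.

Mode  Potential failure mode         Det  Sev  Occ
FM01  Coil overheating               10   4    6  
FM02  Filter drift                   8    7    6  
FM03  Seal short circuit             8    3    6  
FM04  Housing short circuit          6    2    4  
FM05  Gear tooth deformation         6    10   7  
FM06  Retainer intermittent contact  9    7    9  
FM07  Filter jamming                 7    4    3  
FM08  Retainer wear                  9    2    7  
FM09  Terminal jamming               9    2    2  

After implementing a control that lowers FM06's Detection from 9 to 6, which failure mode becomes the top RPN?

FM05

RPN = Severity × Occurrence × Detection:
  FM01: 4 × 6 × 10 = 240
  FM02: 7 × 6 × 8 = 336
  FM03: 3 × 6 × 8 = 144
  FM04: 2 × 4 × 6 = 48
  FM05: 10 × 7 × 6 = 420
  FM06: 7 × 9 × 9 = 567
  FM07: 4 × 3 × 7 = 84
  FM08: 2 × 7 × 9 = 126
  FM09: 2 × 2 × 9 = 36
After action: FM06 → 7 × 9 × 6 = 378.
Revised RPNs: FM05=420, FM06=378, FM02=336, FM01=240, FM03=144, FM08=126, FM07=84, FM04=48, FM09=36.
Highest is now FM05 (420).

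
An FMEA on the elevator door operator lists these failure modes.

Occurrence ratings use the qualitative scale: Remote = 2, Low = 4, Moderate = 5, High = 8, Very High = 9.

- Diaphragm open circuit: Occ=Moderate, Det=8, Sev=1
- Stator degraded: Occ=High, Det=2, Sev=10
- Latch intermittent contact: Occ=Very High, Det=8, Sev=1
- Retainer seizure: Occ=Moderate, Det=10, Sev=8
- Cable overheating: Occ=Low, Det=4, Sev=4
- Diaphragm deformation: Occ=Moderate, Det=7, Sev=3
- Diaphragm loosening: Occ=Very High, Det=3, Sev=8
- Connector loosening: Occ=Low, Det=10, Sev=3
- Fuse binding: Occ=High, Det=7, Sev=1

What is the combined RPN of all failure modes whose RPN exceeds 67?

1073

RPN = Severity × Occurrence × Detection:
  Diaphragm open circuit: 1 × 5 × 8 = 40
  Stator degraded: 10 × 8 × 2 = 160
  Latch intermittent contact: 1 × 9 × 8 = 72
  Retainer seizure: 8 × 5 × 10 = 400
  Cable overheating: 4 × 4 × 4 = 64
  Diaphragm deformation: 3 × 5 × 7 = 105
  Diaphragm loosening: 8 × 9 × 3 = 216
  Connector loosening: 3 × 4 × 10 = 120
  Fuse binding: 1 × 8 × 7 = 56
RPN > 67: Stator degraded (160), Latch intermittent contact (72), Retainer seizure (400), Diaphragm deformation (105), Diaphragm loosening (216), Connector loosening (120).
Sum: 160 + 72 + 400 + 105 + 216 + 120 = 1073.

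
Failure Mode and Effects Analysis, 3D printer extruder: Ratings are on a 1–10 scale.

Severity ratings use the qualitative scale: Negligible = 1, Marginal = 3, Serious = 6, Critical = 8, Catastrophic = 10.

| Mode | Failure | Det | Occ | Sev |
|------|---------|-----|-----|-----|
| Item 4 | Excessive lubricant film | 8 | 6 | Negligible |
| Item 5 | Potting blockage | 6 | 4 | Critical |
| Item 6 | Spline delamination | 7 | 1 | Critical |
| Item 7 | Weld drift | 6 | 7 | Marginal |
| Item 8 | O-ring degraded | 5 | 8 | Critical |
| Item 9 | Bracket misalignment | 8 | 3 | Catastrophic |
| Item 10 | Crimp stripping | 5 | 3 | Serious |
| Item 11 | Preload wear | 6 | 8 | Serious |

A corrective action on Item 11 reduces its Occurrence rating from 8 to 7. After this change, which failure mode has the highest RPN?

RPN = Severity × Occurrence × Detection:
  Item 4: 1 × 6 × 8 = 48
  Item 5: 8 × 4 × 6 = 192
  Item 6: 8 × 1 × 7 = 56
  Item 7: 3 × 7 × 6 = 126
  Item 8: 8 × 8 × 5 = 320
  Item 9: 10 × 3 × 8 = 240
  Item 10: 6 × 3 × 5 = 90
  Item 11: 6 × 8 × 6 = 288
After action: Item 11 → 6 × 7 × 6 = 252.
Revised RPNs: Item 8=320, Item 11=252, Item 9=240, Item 5=192, Item 7=126, Item 10=90, Item 6=56, Item 4=48.
Highest is now Item 8 (320).

Item 8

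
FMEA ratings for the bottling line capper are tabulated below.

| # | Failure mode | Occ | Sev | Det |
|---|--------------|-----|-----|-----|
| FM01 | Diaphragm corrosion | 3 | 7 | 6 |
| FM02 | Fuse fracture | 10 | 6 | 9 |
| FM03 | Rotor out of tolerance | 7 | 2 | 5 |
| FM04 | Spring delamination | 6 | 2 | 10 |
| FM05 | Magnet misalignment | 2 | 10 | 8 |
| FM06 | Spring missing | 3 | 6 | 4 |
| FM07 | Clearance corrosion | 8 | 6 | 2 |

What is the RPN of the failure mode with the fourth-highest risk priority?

RPN = Severity × Occurrence × Detection:
  FM01: 7 × 3 × 6 = 126
  FM02: 6 × 10 × 9 = 540
  FM03: 2 × 7 × 5 = 70
  FM04: 2 × 6 × 10 = 120
  FM05: 10 × 2 × 8 = 160
  FM06: 6 × 3 × 4 = 72
  FM07: 6 × 8 × 2 = 96
Sorted descending: 540, 160, 126, 120, 96, 72, 70.
The fourth-highest RPN is 120 (FM04).

120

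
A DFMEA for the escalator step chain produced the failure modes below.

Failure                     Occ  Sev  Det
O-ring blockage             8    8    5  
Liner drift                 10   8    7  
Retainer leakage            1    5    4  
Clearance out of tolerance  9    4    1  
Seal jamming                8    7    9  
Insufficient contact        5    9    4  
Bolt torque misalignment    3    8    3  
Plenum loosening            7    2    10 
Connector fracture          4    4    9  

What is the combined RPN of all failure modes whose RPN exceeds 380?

RPN = Severity × Occurrence × Detection:
  O-ring blockage: 8 × 8 × 5 = 320
  Liner drift: 8 × 10 × 7 = 560
  Retainer leakage: 5 × 1 × 4 = 20
  Clearance out of tolerance: 4 × 9 × 1 = 36
  Seal jamming: 7 × 8 × 9 = 504
  Insufficient contact: 9 × 5 × 4 = 180
  Bolt torque misalignment: 8 × 3 × 3 = 72
  Plenum loosening: 2 × 7 × 10 = 140
  Connector fracture: 4 × 4 × 9 = 144
RPN > 380: Liner drift (560), Seal jamming (504).
Sum: 560 + 504 = 1064.

1064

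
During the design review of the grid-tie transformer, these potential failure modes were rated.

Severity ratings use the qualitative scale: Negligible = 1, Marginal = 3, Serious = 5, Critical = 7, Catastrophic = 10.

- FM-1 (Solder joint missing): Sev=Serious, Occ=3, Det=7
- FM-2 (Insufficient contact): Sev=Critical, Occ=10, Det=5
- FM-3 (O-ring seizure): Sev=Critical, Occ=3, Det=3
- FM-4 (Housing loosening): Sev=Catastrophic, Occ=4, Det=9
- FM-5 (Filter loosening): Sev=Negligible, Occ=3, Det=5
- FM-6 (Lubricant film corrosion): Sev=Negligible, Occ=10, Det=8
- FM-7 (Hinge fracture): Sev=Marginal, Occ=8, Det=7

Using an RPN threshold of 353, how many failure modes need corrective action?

RPN = Severity × Occurrence × Detection:
  FM-1: 5 × 3 × 7 = 105
  FM-2: 7 × 10 × 5 = 350
  FM-3: 7 × 3 × 3 = 63
  FM-4: 10 × 4 × 9 = 360
  FM-5: 1 × 3 × 5 = 15
  FM-6: 1 × 10 × 8 = 80
  FM-7: 3 × 8 × 7 = 168
Modes with RPN ≥ 353: FM-4 (360) → 1.

1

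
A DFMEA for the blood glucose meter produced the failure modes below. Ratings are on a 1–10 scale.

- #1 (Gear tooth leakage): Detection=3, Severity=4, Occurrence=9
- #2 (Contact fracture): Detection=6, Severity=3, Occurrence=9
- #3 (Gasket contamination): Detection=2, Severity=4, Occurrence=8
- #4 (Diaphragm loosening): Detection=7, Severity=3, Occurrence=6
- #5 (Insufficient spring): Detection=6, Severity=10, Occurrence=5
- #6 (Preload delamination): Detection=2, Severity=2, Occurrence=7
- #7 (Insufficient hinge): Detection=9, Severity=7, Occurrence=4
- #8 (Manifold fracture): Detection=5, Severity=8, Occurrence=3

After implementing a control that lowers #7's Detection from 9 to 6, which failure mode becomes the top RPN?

RPN = Severity × Occurrence × Detection:
  #1: 4 × 9 × 3 = 108
  #2: 3 × 9 × 6 = 162
  #3: 4 × 8 × 2 = 64
  #4: 3 × 6 × 7 = 126
  #5: 10 × 5 × 6 = 300
  #6: 2 × 7 × 2 = 28
  #7: 7 × 4 × 9 = 252
  #8: 8 × 3 × 5 = 120
After action: #7 → 7 × 4 × 6 = 168.
Revised RPNs: #5=300, #7=168, #2=162, #4=126, #8=120, #1=108, #3=64, #6=28.
Highest is now #5 (300).

#5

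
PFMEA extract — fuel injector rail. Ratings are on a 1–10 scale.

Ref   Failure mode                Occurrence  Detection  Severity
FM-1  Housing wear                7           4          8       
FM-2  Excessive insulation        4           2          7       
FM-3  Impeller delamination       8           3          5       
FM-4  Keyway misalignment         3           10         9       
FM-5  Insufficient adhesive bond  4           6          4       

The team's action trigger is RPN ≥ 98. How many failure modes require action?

3

RPN = Severity × Occurrence × Detection:
  FM-1: 8 × 7 × 4 = 224
  FM-2: 7 × 4 × 2 = 56
  FM-3: 5 × 8 × 3 = 120
  FM-4: 9 × 3 × 10 = 270
  FM-5: 4 × 4 × 6 = 96
Modes with RPN ≥ 98: FM-1 (224), FM-3 (120), FM-4 (270) → 3.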